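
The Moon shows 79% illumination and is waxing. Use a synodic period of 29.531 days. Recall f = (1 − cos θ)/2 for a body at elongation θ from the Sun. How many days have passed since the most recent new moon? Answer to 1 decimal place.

10.3 days

Invert f = (1 − cos θ)/2 to get cos θ = 1 − 2(0.79) = -0.580, hence θ₀ = arccos -0.580 = 125.5°.
Before full moon the principal value applies: θ = 125.5°.
Age = 29.531 × 125.5°/360° ≈ 10.29 days.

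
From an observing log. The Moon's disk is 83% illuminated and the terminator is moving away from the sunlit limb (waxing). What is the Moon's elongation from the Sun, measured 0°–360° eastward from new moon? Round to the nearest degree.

131°

From f = (1 − cos θ)/2: cos θ = 1 − 2×0.83 = -0.660; arccos → 131.3°.
The Moon is waxing (0°–180°), so θ = 131.3° directly.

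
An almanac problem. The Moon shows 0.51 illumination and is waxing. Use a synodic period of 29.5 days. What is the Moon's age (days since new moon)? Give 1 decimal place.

From f = (1 − cos θ)/2: cos θ = 1 − 2×0.51 = -0.020; arccos → 91.1°.
The Moon is waxing (0°–180°), so θ = 91.1° directly.
That fraction of the synodic month is 91.1/360 × 29.5 d ≈ 7.47 d.

7.5 days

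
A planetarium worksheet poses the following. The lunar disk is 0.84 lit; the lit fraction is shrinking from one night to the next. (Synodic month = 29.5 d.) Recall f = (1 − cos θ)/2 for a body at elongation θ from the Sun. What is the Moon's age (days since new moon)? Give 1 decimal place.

Invert f = (1 − cos θ)/2 to get cos θ = 1 − 2(0.84) = -0.680, hence θ₀ = arccos -0.680 = 132.8°.
A waning Moon lies in 180°–360°, so θ = 360° − 132.8° = 227.2°.
That fraction of the synodic month is 227.2/360 × 29.5 d ≈ 18.61 d.

18.6 days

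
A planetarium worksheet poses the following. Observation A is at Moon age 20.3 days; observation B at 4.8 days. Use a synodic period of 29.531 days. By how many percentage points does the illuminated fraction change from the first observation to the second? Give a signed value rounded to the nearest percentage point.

-45 percentage points

θ₁ = 360° × 20.3/29.531 = 247.5°, f₁ = (1 − cos θ₁)/2 = 0.692.
θ₂ = 360° × 4.8/29.531 = 58.5°, f₂ = (1 − cos θ₂)/2 = 0.239.
Change = f₂ − f₁ = -0.453 → -45 percentage points.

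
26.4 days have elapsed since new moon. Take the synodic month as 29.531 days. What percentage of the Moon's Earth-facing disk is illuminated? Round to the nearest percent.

Phase angle: θ = 360°·(26.4 d)/(29.531 d) = 321.8°.
Illuminated fraction = (1 − cos 321.8°)/2 = (1 − 0.786)/2 ≈ 0.107, so 11%.

11%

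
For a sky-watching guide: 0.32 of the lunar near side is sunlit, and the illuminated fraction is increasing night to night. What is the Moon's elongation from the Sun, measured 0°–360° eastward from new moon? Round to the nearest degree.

69°

From f = (1 − cos θ)/2: cos θ = 1 − 2×0.32 = 0.360; arccos → 68.9°.
Waxing ⇒ before full, so θ = 68.9°.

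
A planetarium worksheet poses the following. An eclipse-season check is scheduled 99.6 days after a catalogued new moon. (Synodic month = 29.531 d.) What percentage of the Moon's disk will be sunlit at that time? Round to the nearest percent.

99.6/29.531 = 3.373 lunations, so 3 complete cycles and 11.01 d into the next.
Elongation θ = 360° × 11.01/29.531 ≈ 134.2°.
Illuminated fraction = (1 − cos 134.2°)/2 = (1 − (-0.697))/2 ≈ 0.848, so 85%.

85%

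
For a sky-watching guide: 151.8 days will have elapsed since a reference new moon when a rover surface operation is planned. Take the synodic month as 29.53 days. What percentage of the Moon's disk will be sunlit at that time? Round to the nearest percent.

18%

151.8/29.53 = 5.141 lunations, so 5 complete cycles and 4.15 d into the next.
Elongation θ = 360° × 4.15/29.53 ≈ 50.6°.
Illuminated fraction = (1 − cos 50.6°)/2 = (1 − 0.635)/2 ≈ 0.183, so 18%.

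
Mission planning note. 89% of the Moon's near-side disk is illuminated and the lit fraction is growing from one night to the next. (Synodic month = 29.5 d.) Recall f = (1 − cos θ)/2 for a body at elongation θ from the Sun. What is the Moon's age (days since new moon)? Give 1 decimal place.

cos θ = 1 − 2f = -0.780, giving a principal value of 141.3°.
Waxing ⇒ before full, so θ = 141.3°.
Age = 29.5 × 141.3°/360° ≈ 11.58 days.

11.6 days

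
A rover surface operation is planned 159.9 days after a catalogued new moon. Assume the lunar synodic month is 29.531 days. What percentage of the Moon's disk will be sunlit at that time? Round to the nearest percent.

93%

159.9/29.531 = 5.415 lunations, so 5 complete cycles and 12.25 d into the next.
The Moon has covered 12.25/29.531 of its cycle, so θ ≈ 360° × 12.25/29.531 = 149.3°.
With cos θ = (-0.860), the lit fraction is (1 − (-0.860))/2 ≈ 0.930, so 93%.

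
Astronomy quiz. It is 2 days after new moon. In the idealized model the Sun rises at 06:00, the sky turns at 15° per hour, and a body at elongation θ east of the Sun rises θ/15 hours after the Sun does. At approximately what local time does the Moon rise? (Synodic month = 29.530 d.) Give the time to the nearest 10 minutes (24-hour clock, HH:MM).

Phase angle: θ = 360°·(2 d)/(29.530 d) = 24.4°.
The Moon trails the Sun by θ/15 = 24.4/15 ≈ 1.63 hours.
06:00 + 1.625 h ≈ 07:38 → 07:40 to the nearest ten minutes.

07:40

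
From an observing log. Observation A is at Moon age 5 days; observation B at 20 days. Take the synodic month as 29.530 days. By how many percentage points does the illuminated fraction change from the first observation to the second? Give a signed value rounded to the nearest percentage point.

+46 pp

θ₁ = 360° × 5/29.530 = 61.0°, f₁ = (1 − cos θ₁)/2 = 0.257.
θ₂ = 360° × 20/29.530 = 243.8°, f₂ = (1 − cos θ₂)/2 = 0.721.
Change = f₂ − f₁ = +0.463 → +46 percentage points.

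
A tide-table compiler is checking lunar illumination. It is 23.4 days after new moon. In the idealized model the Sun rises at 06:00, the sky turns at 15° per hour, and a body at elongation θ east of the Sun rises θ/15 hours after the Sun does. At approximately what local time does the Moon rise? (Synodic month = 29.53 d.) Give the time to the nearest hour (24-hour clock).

01:00

Phase angle: θ = 360°·(23.4 d)/(29.53 d) = 285.3°.
The Moon trails the Sun by θ/15 = 285.3/15 ≈ 19.02 hours.
06:00 + 19.02 h ≈ 01:01 → 01:00 to the nearest hour.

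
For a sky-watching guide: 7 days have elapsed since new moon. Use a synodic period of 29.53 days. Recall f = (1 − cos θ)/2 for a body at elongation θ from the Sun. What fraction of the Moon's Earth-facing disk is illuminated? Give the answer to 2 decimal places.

Phase angle: θ = 360°·(7 d)/(29.53 d) = 85.3°.
cos 85.3° = 0.081, so f = (1 − 0.081)/2 = 0.459.

0.46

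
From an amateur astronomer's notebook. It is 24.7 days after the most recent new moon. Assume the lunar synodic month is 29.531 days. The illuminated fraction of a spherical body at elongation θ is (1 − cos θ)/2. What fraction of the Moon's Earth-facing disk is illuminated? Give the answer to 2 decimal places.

0.24

The Moon has covered 24.7/29.531 of its cycle, so θ ≈ 360° × 24.7/29.531 = 301.1°.
With cos θ = 0.517, the lit fraction is (1 − 0.517)/2 ≈ 0.242.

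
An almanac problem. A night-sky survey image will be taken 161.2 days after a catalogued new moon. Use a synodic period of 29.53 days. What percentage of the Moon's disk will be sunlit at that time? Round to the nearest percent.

98%

Reduce mod P: 161.2 − 5×29.53 = 13.55 d into the current lunation.
Phase angle: θ = 360°·(13.55 d)/(29.53 d) = 165.2°.
With cos θ = (-0.967), the lit fraction is (1 − (-0.967))/2 ≈ 0.983, so 98%.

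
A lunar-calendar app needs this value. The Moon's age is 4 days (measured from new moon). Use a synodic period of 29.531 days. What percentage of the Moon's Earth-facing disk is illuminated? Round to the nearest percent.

Phase angle: θ = 360°·(4 d)/(29.531 d) = 48.8°.
cos 48.8° = 0.659, so f = (1 − 0.659)/2 = 0.170, so 17%.

17%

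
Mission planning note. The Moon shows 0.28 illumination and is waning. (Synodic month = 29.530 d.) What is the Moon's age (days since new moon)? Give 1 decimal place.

24.3 days

Invert f = (1 − cos θ)/2 to get cos θ = 1 − 2(0.28) = 0.440, hence θ₀ = arccos 0.440 = 63.9°.
Since the Moon is past full (waning), take the reflex angle: θ = 360° − 63.9° = 296.1°.
At 360°/29.530 d per day, 296.1° corresponds to 24.29 days.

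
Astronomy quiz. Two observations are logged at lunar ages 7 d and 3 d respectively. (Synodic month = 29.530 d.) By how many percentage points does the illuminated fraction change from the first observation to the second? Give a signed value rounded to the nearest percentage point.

θ₁ = 360° × 7/29.530 = 85.3°, f₁ = (1 − cos θ₁)/2 = 0.459.
θ₂ = 360° × 3/29.530 = 36.6°, f₂ = (1 − cos θ₂)/2 = 0.098.
Change = f₂ − f₁ = -0.361 → -36 percentage points.

-36 percentage points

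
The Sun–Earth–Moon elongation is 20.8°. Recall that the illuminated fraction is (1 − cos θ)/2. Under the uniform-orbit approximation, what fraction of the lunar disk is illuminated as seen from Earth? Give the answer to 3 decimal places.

0.033

f = (1 − cos 20.8°)/2 = (1 − 0.935)/2 ≈ 0.033.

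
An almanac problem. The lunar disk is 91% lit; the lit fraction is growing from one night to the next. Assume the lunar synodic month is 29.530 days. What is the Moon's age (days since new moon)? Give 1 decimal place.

From f = (1 − cos θ)/2: cos θ = 1 − 2×0.91 = -0.820; arccos → 145.1°.
The Moon is waxing (0°–180°), so θ = 145.1° directly.
At 360°/29.530 d per day, 145.1° corresponds to 11.90 days.

11.9 days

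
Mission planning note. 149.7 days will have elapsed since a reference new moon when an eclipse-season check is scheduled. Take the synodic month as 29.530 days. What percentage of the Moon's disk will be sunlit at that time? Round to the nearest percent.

5%

Reduce mod P: 149.7 − 5×29.530 = 2.05 d into the current lunation.
The Moon has covered 2.05/29.530 of its cycle, so θ ≈ 360° × 2.05/29.530 = 25.0°.
cos 25.0° = 0.906, so f = (1 − 0.906)/2 = 0.047, so 5%.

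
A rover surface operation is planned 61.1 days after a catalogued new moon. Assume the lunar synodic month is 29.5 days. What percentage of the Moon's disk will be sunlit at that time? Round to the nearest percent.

61.1/29.5 = 2.071 lunations, so 2 complete cycles and 2.10 d into the next.
Elongation θ = 360° × 2.10/29.5 ≈ 25.6°.
Illuminated fraction = (1 − cos 25.6°)/2 = (1 − 0.902)/2 ≈ 0.049, so 5%.

5%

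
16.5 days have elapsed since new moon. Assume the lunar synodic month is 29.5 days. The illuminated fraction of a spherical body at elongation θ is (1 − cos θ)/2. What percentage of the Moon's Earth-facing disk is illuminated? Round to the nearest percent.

97%

Elongation θ = 360° × 16.5/29.5 ≈ 201.4°.
cos 201.4° = (-0.931), so f = (1 − (-0.931))/2 = 0.966, so 97%.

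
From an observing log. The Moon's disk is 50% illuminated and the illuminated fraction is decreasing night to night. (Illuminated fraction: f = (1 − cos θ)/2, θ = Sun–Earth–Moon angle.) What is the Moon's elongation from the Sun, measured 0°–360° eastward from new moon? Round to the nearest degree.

270°

Invert f = (1 − cos θ)/2 to get cos θ = 1 − 2(0.50) = 0.000, hence θ₀ = arccos 0.000 = 90.0°.
Since the Moon is past full (waning), take the reflex angle: θ = 360° − 90.0° = 270.0°.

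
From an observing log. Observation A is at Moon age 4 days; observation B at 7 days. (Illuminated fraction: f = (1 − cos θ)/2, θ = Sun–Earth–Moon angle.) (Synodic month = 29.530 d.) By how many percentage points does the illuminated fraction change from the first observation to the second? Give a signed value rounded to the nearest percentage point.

First observation: θ = 360°·4/29.530 = 48.8°, so f = 0.170.
Second observation: θ = 85.3°, f = 0.459.
Δf = 0.459 − 0.170 = +0.289, i.e. +29 pp.

+29 pp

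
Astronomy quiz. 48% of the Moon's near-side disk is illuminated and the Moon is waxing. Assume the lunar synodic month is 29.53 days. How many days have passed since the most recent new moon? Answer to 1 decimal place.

7.2 days

Invert f = (1 − cos θ)/2 to get cos θ = 1 − 2(0.48) = 0.040, hence θ₀ = arccos 0.040 = 87.7°.
Before full moon the principal value applies: θ = 87.7°.
That fraction of the synodic month is 87.7/360 × 29.53 d ≈ 7.19 d.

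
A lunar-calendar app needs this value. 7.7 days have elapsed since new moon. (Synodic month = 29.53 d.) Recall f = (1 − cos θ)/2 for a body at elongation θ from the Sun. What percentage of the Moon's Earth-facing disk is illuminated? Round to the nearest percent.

Phase angle: θ = 360°·(7.7 d)/(29.53 d) = 93.9°.
With cos θ = (-0.068), the lit fraction is (1 − (-0.068))/2 ≈ 0.534, so 53%.

53%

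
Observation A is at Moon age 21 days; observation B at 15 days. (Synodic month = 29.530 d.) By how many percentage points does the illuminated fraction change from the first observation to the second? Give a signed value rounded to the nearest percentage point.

First observation: θ = 360°·21/29.530 = 256.0°, so f = 0.621.
Second observation: θ = 182.9°, f = 0.999.
Δf = 0.999 − 0.621 = +0.379, i.e. +38 pp.

+38 pp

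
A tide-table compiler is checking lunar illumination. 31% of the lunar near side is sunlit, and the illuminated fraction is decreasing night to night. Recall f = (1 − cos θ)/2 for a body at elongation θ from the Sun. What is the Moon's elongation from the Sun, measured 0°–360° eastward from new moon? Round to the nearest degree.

292°

cos θ = 1 − 2f = 0.380, giving a principal value of 67.7°.
Since the Moon is past full (waning), take the reflex angle: θ = 360° − 67.7° = 292.3°.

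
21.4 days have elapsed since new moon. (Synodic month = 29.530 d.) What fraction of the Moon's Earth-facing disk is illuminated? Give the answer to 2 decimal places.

0.58

The Moon has covered 21.4/29.530 of its cycle, so θ ≈ 360° × 21.4/29.530 = 260.9°.
With cos θ = (-0.158), the lit fraction is (1 − (-0.158))/2 ≈ 0.579.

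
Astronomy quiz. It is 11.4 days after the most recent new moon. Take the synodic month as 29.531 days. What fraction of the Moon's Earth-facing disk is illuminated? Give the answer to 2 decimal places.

0.88

Phase angle: θ = 360°·(11.4 d)/(29.531 d) = 139.0°.
cos 139.0° = (-0.754), so f = (1 − (-0.754))/2 = 0.877.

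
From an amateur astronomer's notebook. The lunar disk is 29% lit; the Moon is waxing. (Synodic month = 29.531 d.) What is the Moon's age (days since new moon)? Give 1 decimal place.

From f = (1 − cos θ)/2: cos θ = 1 − 2×0.29 = 0.420; arccos → 65.2°.
Waxing ⇒ before full, so θ = 65.2°.
That fraction of the synodic month is 65.2/360 × 29.531 d ≈ 5.35 d.

5.3 days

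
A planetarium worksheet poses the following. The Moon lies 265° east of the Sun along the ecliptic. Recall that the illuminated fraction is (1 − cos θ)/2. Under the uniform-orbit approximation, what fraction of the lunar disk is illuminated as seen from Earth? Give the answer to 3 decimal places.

cos 265° = (-0.087), so f = (1 − (-0.087))/2 = 0.544.

0.544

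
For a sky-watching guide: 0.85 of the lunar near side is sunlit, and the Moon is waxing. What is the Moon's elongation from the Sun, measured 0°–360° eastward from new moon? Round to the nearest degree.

134°

Invert f = (1 − cos θ)/2 to get cos θ = 1 − 2(0.85) = -0.700, hence θ₀ = arccos -0.700 = 134.4°.
Before full moon the principal value applies: θ = 134.4°.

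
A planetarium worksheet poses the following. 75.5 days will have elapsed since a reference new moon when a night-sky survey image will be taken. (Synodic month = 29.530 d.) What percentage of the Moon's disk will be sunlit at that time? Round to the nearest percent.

97%

75.5/29.530 = 2.557 lunations, so 2 complete cycles and 16.44 d into the next.
Phase angle: θ = 360°·(16.44 d)/(29.530 d) = 200.4°.
cos 200.4° = (-0.937), so f = (1 − (-0.937))/2 = 0.969, so 97%.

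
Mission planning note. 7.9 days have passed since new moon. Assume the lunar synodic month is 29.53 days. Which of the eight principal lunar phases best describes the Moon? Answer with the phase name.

first quarter

At 7.9/29.53 of the cycle, θ ≈ 96° — the first quarter range.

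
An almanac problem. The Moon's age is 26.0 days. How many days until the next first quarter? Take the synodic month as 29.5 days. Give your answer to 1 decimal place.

10.9 days

First quarter is 0.25 of the way through the cycle: age 0.25 × 29.5 = 7.375 d.
Already past this cycle's first quarter; the next is at 7.375 + 29.5 = 36.875 d, so 36.875 − 26.0 = 10.875 days.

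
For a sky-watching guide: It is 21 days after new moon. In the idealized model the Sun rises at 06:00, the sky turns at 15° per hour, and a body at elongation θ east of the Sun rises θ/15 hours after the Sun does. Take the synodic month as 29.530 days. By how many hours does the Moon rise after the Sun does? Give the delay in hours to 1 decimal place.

17.1 h

Phase angle: θ = 360°·(21 d)/(29.530 d) = 256.0°.
At 15° of sky rotation per hour, 256.0° corresponds to a 17.07 h lag.
So the Moon rises 17.07 h after the Sun.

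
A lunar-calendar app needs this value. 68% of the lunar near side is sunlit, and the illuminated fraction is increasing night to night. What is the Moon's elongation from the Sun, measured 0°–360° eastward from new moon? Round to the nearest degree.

Invert f = (1 − cos θ)/2 to get cos θ = 1 − 2(0.68) = -0.360, hence θ₀ = arccos -0.360 = 111.1°.
Waxing ⇒ before full, so θ = 111.1°.

111°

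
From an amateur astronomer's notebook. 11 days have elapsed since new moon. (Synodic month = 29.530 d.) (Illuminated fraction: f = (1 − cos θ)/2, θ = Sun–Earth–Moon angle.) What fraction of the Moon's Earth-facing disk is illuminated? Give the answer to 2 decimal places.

Elongation θ = 360° × 11/29.530 ≈ 134.1°.
Illuminated fraction = (1 − cos 134.1°)/2 = (1 − (-0.696))/2 ≈ 0.848.

0.85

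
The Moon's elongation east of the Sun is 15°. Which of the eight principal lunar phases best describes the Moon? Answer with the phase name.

new moon

The new moon sector spans roughly -22°–22°; 15° falls inside it.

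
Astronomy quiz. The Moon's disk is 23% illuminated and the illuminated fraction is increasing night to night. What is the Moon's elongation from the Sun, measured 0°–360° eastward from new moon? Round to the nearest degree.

57°

From f = (1 − cos θ)/2: cos θ = 1 − 2×0.23 = 0.540; arccos → 57.3°.
Before full moon the principal value applies: θ = 57.3°.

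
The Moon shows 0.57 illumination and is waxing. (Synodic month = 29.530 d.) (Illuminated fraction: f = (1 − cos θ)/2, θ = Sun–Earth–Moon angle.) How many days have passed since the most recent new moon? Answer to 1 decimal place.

cos θ = 1 − 2f = -0.140, giving a principal value of 98.0°.
Waxing ⇒ before full, so θ = 98.0°.
That fraction of the synodic month is 98.0/360 × 29.530 d ≈ 8.04 d.

8.0 days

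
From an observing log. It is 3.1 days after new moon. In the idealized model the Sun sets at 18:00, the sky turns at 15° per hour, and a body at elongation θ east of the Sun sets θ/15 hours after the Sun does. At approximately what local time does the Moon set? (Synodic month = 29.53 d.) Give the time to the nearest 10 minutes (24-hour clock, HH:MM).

20:30

Phase angle: θ = 360°·(3.1 d)/(29.53 d) = 37.8°.
At 15° of sky rotation per hour, 37.8° corresponds to a 2.52 h lag.
18:00 + 2.519 h ≈ 20:31 → 20:30 to the nearest ten minutes.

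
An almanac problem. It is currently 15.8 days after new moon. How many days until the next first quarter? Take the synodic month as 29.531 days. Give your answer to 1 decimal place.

First quarter is 0.25 of the way through the cycle: age 0.25 × 29.531 = 7.383 d.
This lunation's first quarter (7.383 d) has passed, so add one period: 36.914 − 15.8 = 21.114 days.

21.1 days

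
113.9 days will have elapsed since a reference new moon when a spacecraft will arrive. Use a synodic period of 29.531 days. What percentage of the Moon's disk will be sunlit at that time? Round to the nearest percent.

19%

Reduce mod P: 113.9 − 3×29.531 = 25.31 d into the current lunation.
The Moon has covered 25.31/29.531 of its cycle, so θ ≈ 360° × 25.31/29.531 = 308.5°.
With cos θ = 0.623, the lit fraction is (1 − 0.623)/2 ≈ 0.189, so 19%.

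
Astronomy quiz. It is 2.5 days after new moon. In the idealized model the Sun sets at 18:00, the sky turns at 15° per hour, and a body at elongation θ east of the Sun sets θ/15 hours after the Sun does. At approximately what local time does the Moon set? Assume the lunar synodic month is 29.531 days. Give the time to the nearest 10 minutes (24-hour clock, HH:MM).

The Moon has covered 2.5/29.531 of its cycle, so θ ≈ 360° × 2.5/29.531 = 30.5°.
The Moon trails the Sun by θ/15 = 30.5/15 ≈ 2.03 hours.
18:00 + 2.032 h ≈ 20:02 → 20:00 to the nearest ten minutes.

20:00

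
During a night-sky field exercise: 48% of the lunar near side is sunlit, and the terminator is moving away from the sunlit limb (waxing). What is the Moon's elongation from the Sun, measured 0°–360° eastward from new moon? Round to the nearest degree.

88°

Invert f = (1 − cos θ)/2 to get cos θ = 1 − 2(0.48) = 0.040, hence θ₀ = arccos 0.040 = 87.7°.
Waxing ⇒ before full, so θ = 87.7°.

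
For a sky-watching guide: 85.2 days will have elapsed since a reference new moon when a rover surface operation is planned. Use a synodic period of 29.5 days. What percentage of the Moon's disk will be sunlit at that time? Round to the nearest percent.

85.2 d spans 2 complete synodic months (2 × 29.5 = 59.00 d) plus 26.20 d.
Phase angle: θ = 360°·(26.20 d)/(29.5 d) = 319.7°.
cos 319.7° = 0.763, so f = (1 − 0.763)/2 = 0.119, so 12%.

12%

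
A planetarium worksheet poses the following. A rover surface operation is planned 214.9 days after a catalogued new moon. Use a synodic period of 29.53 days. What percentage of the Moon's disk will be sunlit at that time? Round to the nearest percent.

59%

214.9 d spans 7 complete synodic months (7 × 29.53 = 206.71 d) plus 8.19 d.
Phase angle: θ = 360°·(8.19 d)/(29.53 d) = 99.8°.
With cos θ = (-0.171), the lit fraction is (1 − (-0.171))/2 ≈ 0.585, so 59%.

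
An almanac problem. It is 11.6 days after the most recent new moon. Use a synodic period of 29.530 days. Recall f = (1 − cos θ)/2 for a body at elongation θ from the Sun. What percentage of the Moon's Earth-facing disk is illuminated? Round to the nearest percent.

89%

Elongation θ = 360° × 11.6/29.530 ≈ 141.4°.
cos 141.4° = (-0.782), so f = (1 − (-0.782))/2 = 0.891, so 89%.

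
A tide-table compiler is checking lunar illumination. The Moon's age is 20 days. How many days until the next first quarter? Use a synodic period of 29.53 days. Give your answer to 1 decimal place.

16.9 days

First quarter is 0.25 of the way through the cycle: age 0.25 × 29.53 = 7.383 d.
Already past this cycle's first quarter; the next is at 7.383 + 29.53 = 36.913 d, so 36.913 − 20 = 16.913 days.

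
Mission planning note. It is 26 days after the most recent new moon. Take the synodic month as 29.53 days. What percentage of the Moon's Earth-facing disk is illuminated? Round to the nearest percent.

Phase angle: θ = 360°·(26 d)/(29.53 d) = 317.0°.
cos 317.0° = 0.731, so f = (1 − 0.731)/2 = 0.135, so 13%.

13%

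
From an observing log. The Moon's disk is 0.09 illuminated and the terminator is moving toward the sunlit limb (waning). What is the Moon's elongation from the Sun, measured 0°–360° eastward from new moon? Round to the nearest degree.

cos θ = 1 − 2f = 0.820, giving a principal value of 34.9°.
Waning ⇒ past full, so θ = 360° − 34.9° = 325.1°.

325°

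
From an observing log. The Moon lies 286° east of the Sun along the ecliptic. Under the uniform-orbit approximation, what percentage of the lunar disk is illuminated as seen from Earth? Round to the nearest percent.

Half-versine of 286°: (1 − 0.276)/2 = 0.362, i.e. 36%.

36%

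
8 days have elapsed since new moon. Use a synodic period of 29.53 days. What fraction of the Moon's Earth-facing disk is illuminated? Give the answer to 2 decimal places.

Phase angle: θ = 360°·(8 d)/(29.53 d) = 97.5°.
Illuminated fraction = (1 − cos 97.5°)/2 = (1 − (-0.131))/2 ≈ 0.566.

0.57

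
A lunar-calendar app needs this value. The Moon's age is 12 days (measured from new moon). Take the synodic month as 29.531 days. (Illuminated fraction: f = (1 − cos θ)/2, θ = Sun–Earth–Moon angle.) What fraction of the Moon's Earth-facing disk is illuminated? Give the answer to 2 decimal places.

The Moon has covered 12/29.531 of its cycle, so θ ≈ 360° × 12/29.531 = 146.3°.
With cos θ = (-0.832), the lit fraction is (1 − (-0.832))/2 ≈ 0.916.

0.92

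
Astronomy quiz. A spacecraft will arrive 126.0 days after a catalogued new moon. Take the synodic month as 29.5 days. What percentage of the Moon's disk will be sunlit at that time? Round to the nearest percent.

57%

126.0 d spans 4 complete synodic months (4 × 29.5 = 118.00 d) plus 8.00 d.
Elongation θ = 360° × 8.00/29.5 ≈ 97.6°.
Illuminated fraction = (1 − cos 97.6°)/2 = (1 − (-0.133))/2 ≈ 0.566, so 57%.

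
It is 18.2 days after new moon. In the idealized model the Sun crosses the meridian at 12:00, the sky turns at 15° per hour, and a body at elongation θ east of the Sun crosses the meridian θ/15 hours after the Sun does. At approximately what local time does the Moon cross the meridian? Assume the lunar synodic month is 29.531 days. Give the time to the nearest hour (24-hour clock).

03:00

Elongation θ = 360° × 18.2/29.531 ≈ 221.9°.
At 15° of sky rotation per hour, 221.9° corresponds to a 14.79 h lag.
12:00 + 14.79 h ≈ 02:47 → 03:00 to the nearest hour.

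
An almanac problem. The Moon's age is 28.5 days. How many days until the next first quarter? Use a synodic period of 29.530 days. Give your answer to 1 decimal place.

8.4 days

First quarter occurs at elongation 90°, i.e. at age 29.530 × 90/360 = 7.383 d.
This lunation's first quarter (7.383 d) has passed, so add one period: 36.913 − 28.5 = 8.413 days.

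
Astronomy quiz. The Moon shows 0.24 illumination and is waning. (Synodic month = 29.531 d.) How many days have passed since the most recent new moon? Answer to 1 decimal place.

24.7 days

Invert f = (1 − cos θ)/2 to get cos θ = 1 − 2(0.24) = 0.520, hence θ₀ = arccos 0.520 = 58.7°.
Waning ⇒ past full, so θ = 360° − 58.7° = 301.3°.
At 360°/29.531 d per day, 301.3° corresponds to 24.72 days.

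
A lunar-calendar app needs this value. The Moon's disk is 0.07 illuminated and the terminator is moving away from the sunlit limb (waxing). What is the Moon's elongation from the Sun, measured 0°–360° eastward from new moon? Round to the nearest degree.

cos θ = 1 − 2f = 0.860, giving a principal value of 30.7°.
Waxing ⇒ before full, so θ = 30.7°.

31°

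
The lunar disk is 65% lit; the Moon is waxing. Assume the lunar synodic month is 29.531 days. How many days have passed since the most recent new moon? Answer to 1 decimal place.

8.8 days

From f = (1 − cos θ)/2: cos θ = 1 − 2×0.65 = -0.300; arccos → 107.5°.
Before full moon the principal value applies: θ = 107.5°.
Age = 29.531 × 107.5°/360° ≈ 8.81 days.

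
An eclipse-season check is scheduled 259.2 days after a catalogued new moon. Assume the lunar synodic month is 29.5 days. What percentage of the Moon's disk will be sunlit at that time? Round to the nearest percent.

39%

259.2/29.5 = 8.786 lunations, so 8 complete cycles and 23.20 d into the next.
Phase angle: θ = 360°·(23.20 d)/(29.5 d) = 283.1°.
cos 283.1° = 0.227, so f = (1 − 0.227)/2 = 0.387, so 39%.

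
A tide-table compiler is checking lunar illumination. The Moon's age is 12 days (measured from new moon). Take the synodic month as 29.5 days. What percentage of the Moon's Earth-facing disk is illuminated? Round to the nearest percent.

Phase angle: θ = 360°·(12 d)/(29.5 d) = 146.4°.
With cos θ = (-0.833), the lit fraction is (1 − (-0.833))/2 ≈ 0.917, so 92%.

92%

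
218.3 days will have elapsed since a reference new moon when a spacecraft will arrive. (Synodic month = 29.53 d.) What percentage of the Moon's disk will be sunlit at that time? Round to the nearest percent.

89%

218.3 d spans 7 complete synodic months (7 × 29.53 = 206.71 d) plus 11.59 d.
Elongation θ = 360° × 11.59/29.53 ≈ 141.3°.
With cos θ = (-0.780), the lit fraction is (1 − (-0.780))/2 ≈ 0.890, so 89%.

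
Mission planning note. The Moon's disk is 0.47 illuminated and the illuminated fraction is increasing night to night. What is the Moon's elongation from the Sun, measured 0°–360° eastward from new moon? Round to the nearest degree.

From f = (1 − cos θ)/2: cos θ = 1 − 2×0.47 = 0.060; arccos → 86.6°.
The Moon is waxing (0°–180°), so θ = 86.6° directly.

87°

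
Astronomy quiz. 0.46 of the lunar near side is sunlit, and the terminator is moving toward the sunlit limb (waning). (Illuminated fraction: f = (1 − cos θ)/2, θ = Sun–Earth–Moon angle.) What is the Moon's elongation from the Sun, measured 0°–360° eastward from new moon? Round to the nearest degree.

275°

Invert f = (1 − cos θ)/2 to get cos θ = 1 − 2(0.46) = 0.080, hence θ₀ = arccos 0.080 = 85.4°.
Since the Moon is past full (waning), take the reflex angle: θ = 360° − 85.4° = 274.6°.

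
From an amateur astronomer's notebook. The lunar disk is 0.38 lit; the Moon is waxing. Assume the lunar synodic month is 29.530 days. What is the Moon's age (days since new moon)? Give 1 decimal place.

Invert f = (1 − cos θ)/2 to get cos θ = 1 − 2(0.38) = 0.240, hence θ₀ = arccos 0.240 = 76.1°.
Before full moon the principal value applies: θ = 76.1°.
At 360°/29.530 d per day, 76.1° corresponds to 6.24 days.

6.2 days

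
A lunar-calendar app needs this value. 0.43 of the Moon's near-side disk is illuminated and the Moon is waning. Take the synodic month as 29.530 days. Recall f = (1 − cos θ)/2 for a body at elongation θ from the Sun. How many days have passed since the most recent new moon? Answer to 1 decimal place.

From f = (1 − cos θ)/2: cos θ = 1 − 2×0.43 = 0.140; arccos → 82.0°.
A waning Moon lies in 180°–360°, so θ = 360° − 82.0° = 278.0°.
Age = 29.530 × 278.0°/360° ≈ 22.81 days.

22.8 days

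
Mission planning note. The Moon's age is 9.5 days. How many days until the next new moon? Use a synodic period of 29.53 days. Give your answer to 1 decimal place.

20.0 days

One full lunation from the last new moon is 29.53 d; remaining = 29.53 − 9.5 = 20.030 d.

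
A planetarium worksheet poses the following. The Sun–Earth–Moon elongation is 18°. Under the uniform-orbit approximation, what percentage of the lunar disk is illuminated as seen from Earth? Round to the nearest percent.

f = (1 − cos 18°)/2 = (1 − 0.951)/2 ≈ 0.024, i.e. 2%.

2%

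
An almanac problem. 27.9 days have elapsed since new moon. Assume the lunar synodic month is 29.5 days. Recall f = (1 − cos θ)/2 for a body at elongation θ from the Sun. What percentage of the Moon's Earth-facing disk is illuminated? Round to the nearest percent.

The Moon has covered 27.9/29.5 of its cycle, so θ ≈ 360° × 27.9/29.5 = 340.5°.
Illuminated fraction = (1 − cos 340.5°)/2 = (1 − 0.942)/2 ≈ 0.029, so 3%.

3%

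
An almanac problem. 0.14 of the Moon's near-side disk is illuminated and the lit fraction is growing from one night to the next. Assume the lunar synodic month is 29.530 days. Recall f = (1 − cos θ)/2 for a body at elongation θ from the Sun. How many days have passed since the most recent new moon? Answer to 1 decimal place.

From f = (1 − cos θ)/2: cos θ = 1 − 2×0.14 = 0.720; arccos → 43.9°.
The Moon is waxing (0°–180°), so θ = 43.9° directly.
At 360°/29.530 d per day, 43.9° corresponds to 3.60 days.

3.6 days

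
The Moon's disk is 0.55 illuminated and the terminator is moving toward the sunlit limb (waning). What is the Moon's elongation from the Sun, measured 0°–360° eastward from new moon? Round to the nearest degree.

Invert f = (1 − cos θ)/2 to get cos θ = 1 − 2(0.55) = -0.100, hence θ₀ = arccos -0.100 = 95.7°.
Waning ⇒ past full, so θ = 360° − 95.7° = 264.3°.

264°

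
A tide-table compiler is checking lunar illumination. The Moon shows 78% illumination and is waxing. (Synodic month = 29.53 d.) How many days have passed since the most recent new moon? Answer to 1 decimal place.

10.2 days

cos θ = 1 − 2f = -0.560, giving a principal value of 124.1°.
The Moon is waxing (0°–180°), so θ = 124.1° directly.
Age = 29.53 × 124.1°/360° ≈ 10.18 days.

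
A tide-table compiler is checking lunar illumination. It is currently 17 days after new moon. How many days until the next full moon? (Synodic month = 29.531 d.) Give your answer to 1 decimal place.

27.3 days

Full moon is 0.5 of the way through the cycle: age 0.5 × 29.531 = 14.765 d.
Already past this cycle's full moon; the next is at 14.765 + 29.531 = 44.296 d, so 44.296 − 17 = 27.296 days.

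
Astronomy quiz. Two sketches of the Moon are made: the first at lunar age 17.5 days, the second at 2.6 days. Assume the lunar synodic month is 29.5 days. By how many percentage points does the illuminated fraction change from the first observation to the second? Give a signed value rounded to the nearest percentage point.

-84 percentage points

θ₁ = 360° × 17.5/29.5 = 213.6°, f₁ = (1 − cos θ₁)/2 = 0.917.
θ₂ = 360° × 2.6/29.5 = 31.7°, f₂ = (1 − cos θ₂)/2 = 0.075.
Change = f₂ − f₁ = -0.842 → -84 percentage points.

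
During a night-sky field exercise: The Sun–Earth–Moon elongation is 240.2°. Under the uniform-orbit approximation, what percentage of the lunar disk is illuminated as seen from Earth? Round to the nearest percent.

75%

f = (1 − cos 240.2°)/2 = (1 − (-0.497))/2 ≈ 0.748, i.e. 75%.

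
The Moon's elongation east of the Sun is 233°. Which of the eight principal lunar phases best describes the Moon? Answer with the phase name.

waning gibbous

233° lies in the waning gibbous sector of the 8-phase cycle.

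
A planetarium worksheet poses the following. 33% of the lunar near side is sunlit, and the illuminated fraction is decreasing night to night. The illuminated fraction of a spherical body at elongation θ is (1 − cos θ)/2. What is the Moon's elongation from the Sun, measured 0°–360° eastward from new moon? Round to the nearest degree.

Invert f = (1 − cos θ)/2 to get cos θ = 1 − 2(0.33) = 0.340, hence θ₀ = arccos 0.340 = 70.1°.
Since the Moon is past full (waning), take the reflex angle: θ = 360° − 70.1° = 289.9°.

290°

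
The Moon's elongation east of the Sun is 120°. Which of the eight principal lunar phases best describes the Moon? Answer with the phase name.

waxing gibbous

120° lies in the waxing gibbous sector of the 8-phase cycle.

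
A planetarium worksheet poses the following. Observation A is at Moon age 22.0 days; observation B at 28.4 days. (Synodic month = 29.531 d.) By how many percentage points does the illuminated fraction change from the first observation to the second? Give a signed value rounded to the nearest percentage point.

-50 percentage points

First observation: θ = 360°·22.0/29.531 = 268.2°, so f = 0.516.
Second observation: θ = 346.2°, f = 0.014.
Δf = 0.014 − 0.516 = -0.501, i.e. -50 pp.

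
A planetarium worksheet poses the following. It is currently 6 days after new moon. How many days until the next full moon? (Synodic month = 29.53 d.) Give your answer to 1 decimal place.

8.8 days

Full moon occurs at elongation 180°, i.e. at age 29.53 × 180/360 = 14.765 d.
So 8.765 days remain (14.765 − 6).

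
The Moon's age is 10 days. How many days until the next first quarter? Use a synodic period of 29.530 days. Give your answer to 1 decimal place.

26.9 days

First quarter is 0.25 of the way through the cycle: age 0.25 × 29.530 = 7.383 d.
Already past this cycle's first quarter; the next is at 7.383 + 29.530 = 36.913 d, so 36.913 − 10 = 26.913 days.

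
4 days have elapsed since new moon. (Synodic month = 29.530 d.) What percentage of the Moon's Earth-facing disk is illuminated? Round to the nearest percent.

Elongation θ = 360° × 4/29.530 ≈ 48.8°.
cos 48.8° = 0.659, so f = (1 − 0.659)/2 = 0.170, so 17%.

17%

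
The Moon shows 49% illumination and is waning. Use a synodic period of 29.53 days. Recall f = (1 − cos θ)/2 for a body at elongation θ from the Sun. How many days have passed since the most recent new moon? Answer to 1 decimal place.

Invert f = (1 − cos θ)/2 to get cos θ = 1 − 2(0.49) = 0.020, hence θ₀ = arccos 0.020 = 88.9°.
A waning Moon lies in 180°–360°, so θ = 360° − 88.9° = 271.1°.
At 360°/29.53 d per day, 271.1° corresponds to 22.24 days.

22.2 days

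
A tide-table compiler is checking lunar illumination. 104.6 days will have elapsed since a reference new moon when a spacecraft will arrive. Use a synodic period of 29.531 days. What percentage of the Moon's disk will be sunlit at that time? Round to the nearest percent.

Reduce mod P: 104.6 − 3×29.531 = 16.01 d into the current lunation.
Phase angle: θ = 360°·(16.01 d)/(29.531 d) = 195.1°.
Illuminated fraction = (1 − cos 195.1°)/2 = (1 − (-0.965))/2 ≈ 0.983, so 98%.

98%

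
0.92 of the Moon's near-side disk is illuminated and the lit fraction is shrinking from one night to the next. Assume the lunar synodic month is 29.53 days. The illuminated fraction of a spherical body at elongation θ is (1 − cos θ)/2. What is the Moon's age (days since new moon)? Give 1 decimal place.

17.5 days

Invert f = (1 − cos θ)/2 to get cos θ = 1 − 2(0.92) = -0.840, hence θ₀ = arccos -0.840 = 147.1°.
Since the Moon is past full (waning), take the reflex angle: θ = 360° − 147.1° = 212.9°.
That fraction of the synodic month is 212.9/360 × 29.53 d ≈ 17.46 d.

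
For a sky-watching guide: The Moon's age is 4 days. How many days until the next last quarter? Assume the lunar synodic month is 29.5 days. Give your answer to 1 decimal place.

Last quarter is 0.75 of the way through the cycle: age 0.75 × 29.5 = 22.125 d.
So 18.125 days remain (22.125 − 4).

18.1 days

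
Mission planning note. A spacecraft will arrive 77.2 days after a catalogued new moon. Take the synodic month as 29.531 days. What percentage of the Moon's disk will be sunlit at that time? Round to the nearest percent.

88%

Reduce mod P: 77.2 − 2×29.531 = 18.14 d into the current lunation.
Elongation θ = 360° × 18.14/29.531 ≈ 221.1°.
cos 221.1° = (-0.753), so f = (1 − (-0.753))/2 = 0.877, so 88%.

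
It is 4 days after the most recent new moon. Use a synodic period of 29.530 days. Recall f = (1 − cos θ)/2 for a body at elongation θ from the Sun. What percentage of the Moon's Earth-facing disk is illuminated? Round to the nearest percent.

17%

The Moon has covered 4/29.530 of its cycle, so θ ≈ 360° × 4/29.530 = 48.8°.
cos 48.8° = 0.659, so f = (1 − 0.659)/2 = 0.170, so 17%.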